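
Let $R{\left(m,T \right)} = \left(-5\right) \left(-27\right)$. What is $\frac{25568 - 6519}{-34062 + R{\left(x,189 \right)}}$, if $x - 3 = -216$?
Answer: $- \frac{443}{789} \approx -0.56147$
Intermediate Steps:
$x = -213$ ($x = 3 - 216 = -213$)
$R{\left(m,T \right)} = 135$
$\frac{25568 - 6519}{-34062 + R{\left(x,189 \right)}} = \frac{25568 - 6519}{-34062 + 135} = \frac{19049}{-33927} = 19049 \left(- \frac{1}{33927}\right) = - \frac{443}{789}$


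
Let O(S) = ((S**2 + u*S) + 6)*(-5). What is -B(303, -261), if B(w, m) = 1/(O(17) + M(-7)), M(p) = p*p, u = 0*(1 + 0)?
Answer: 1/1426 ≈ 0.00070126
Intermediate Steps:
u = 0 (u = 0*1 = 0)
M(p) = p**2
O(S) = -30 - 5*S**2 (O(S) = ((S**2 + 0*S) + 6)*(-5) = ((S**2 + 0) + 6)*(-5) = (S**2 + 6)*(-5) = (6 + S**2)*(-5) = -30 - 5*S**2)
B(w, m) = -1/1426 (B(w, m) = 1/((-30 - 5*17**2) + (-7)**2) = 1/((-30 - 5*289) + 49) = 1/((-30 - 1445) + 49) = 1/(-1475 + 49) = 1/(-1426) = -1/1426)
-B(303, -261) = -1*(-1/1426) = 1/1426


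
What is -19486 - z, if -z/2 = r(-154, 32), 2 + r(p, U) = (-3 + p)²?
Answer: 29808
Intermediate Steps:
r(p, U) = -2 + (-3 + p)²
z = -49294 (z = -2*(-2 + (-3 - 154)²) = -2*(-2 + (-157)²) = -2*(-2 + 24649) = -2*24647 = -49294)
-19486 - z = -19486 - 1*(-49294) = -19486 + 49294 = 29808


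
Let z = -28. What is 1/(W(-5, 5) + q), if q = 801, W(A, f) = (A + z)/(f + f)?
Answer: 10/7977 ≈ 0.0012536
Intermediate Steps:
W(A, f) = (-28 + A)/(2*f) (W(A, f) = (A - 28)/(f + f) = (-28 + A)/((2*f)) = (-28 + A)*(1/(2*f)) = (-28 + A)/(2*f))
1/(W(-5, 5) + q) = 1/((½)*(-28 - 5)/5 + 801) = 1/((½)*(⅕)*(-33) + 801) = 1/(-33/10 + 801) = 1/(7977/10) = 10/7977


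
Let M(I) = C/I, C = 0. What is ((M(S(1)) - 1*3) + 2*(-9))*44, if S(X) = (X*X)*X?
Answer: -924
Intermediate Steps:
S(X) = X³ (S(X) = X²*X = X³)
M(I) = 0 (M(I) = 0/I = 0)
((M(S(1)) - 1*3) + 2*(-9))*44 = ((0 - 1*3) + 2*(-9))*44 = ((0 - 3) - 18)*44 = (-3 - 18)*44 = -21*44 = -924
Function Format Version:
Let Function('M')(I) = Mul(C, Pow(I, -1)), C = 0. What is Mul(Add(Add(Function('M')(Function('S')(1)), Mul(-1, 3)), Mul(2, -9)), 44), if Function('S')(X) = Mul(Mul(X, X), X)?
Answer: -924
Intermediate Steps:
Function('S')(X) = Pow(X, 3) (Function('S')(X) = Mul(Pow(X, 2), X) = Pow(X, 3))
Function('M')(I) = 0 (Function('M')(I) = Mul(0, Pow(I, -1)) = 0)
Mul(Add(Add(Function('M')(Function('S')(1)), Mul(-1, 3)), Mul(2, -9)), 44) = Mul(Add(Add(0, Mul(-1, 3)), Mul(2, -9)), 44) = Mul(Add(Add(0, -3), -18), 44) = Mul(Add(-3, -18), 44) = Mul(-21, 44) = -924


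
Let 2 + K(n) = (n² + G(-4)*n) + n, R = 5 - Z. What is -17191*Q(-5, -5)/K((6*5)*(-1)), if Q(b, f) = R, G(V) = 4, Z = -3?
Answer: -34382/187 ≈ -183.86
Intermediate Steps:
R = 8 (R = 5 - 1*(-3) = 5 + 3 = 8)
Q(b, f) = 8
K(n) = -2 + n² + 5*n (K(n) = -2 + ((n² + 4*n) + n) = -2 + (n² + 5*n) = -2 + n² + 5*n)
-17191*Q(-5, -5)/K((6*5)*(-1)) = -137528/(-2 + ((6*5)*(-1))² + 5*((6*5)*(-1))) = -137528/(-2 + (30*(-1))² + 5*(30*(-1))) = -137528/(-2 + (-30)² + 5*(-30)) = -137528/(-2 + 900 - 150) = -137528/748 = -17191*2/187 = -34382/187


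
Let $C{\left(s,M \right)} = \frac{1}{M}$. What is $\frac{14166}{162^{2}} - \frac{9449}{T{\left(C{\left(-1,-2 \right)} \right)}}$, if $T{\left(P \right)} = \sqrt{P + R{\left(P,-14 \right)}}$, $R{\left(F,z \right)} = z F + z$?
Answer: $\frac{787}{1458} + \frac{9449 i \sqrt{30}}{15} \approx 0.53978 + 3450.3 i$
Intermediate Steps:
$R{\left(F,z \right)} = z + F z$ ($R{\left(F,z \right)} = F z + z = z + F z$)
$T{\left(P \right)} = \sqrt{-14 - 13 P}$ ($T{\left(P \right)} = \sqrt{P - 14 \left(1 + P\right)} = \sqrt{P - \left(14 + 14 P\right)} = \sqrt{-14 - 13 P}$)
$\frac{14166}{162^{2}} - \frac{9449}{T{\left(C{\left(-1,-2 \right)} \right)}} = \frac{14166}{162^{2}} - \frac{9449}{\sqrt{-14 - \frac{13}{-2}}} = \frac{14166}{26244} - \frac{9449}{\sqrt{-14 - - \frac{13}{2}}} = 14166 \cdot \frac{1}{26244} - \frac{9449}{\sqrt{-14 + \frac{13}{2}}} = \frac{787}{1458} - \frac{9449}{\sqrt{- \frac{15}{2}}} = \frac{787}{1458} - \frac{9449}{\frac{1}{2} i \sqrt{30}} = \frac{787}{1458} - 9449 \left(- \frac{i \sqrt{30}}{15}\right) = \frac{787}{1458} + \frac{9449 i \sqrt{30}}{15}$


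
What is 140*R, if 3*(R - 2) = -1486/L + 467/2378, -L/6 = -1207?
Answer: 3611200670/12916107 ≈ 279.59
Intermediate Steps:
L = 7242 (L = -6*(-1207) = 7242)
R = 51588581/25832214 (R = 2 + (-1486/7242 + 467/2378)/3 = 2 + (-1486*1/7242 + 467*(1/2378))/3 = 2 + (-743/3621 + 467/2378)/3 = 2 + (⅓)*(-75847/8610738) = 2 - 75847/25832214 = 51588581/25832214 ≈ 1.9971)
140*R = 140*(51588581/25832214) = 3611200670/12916107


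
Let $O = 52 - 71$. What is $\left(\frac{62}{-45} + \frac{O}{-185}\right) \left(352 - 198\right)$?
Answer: $- \frac{326942}{1665} \approx -196.36$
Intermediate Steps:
$O = -19$ ($O = 52 - 71 = -19$)
$\left(\frac{62}{-45} + \frac{O}{-185}\right) \left(352 - 198\right) = \left(\frac{62}{-45} - \frac{19}{-185}\right) \left(352 - 198\right) = \left(62 \left(- \frac{1}{45}\right) - - \frac{19}{185}\right) 154 = \left(- \frac{62}{45} + \frac{19}{185}\right) 154 = \left(- \frac{2123}{1665}\right) 154 = - \frac{326942}{1665}$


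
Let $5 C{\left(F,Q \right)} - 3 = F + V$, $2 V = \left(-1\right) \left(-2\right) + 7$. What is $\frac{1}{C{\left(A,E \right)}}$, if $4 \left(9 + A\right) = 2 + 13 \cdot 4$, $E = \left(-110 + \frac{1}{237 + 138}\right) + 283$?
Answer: $\frac{5}{12} \approx 0.41667$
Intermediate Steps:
$V = \frac{9}{2}$ ($V = \frac{\left(-1\right) \left(-2\right) + 7}{2} = \frac{2 + 7}{2} = \frac{1}{2} \cdot 9 = \frac{9}{2} \approx 4.5$)
$E = \frac{64876}{375}$ ($E = \left(-110 + \frac{1}{375}\right) + 283 = - \frac{41249}{375} + 283 = \frac{64876}{375} \approx 173.0$)
$A = \frac{9}{2}$ ($A = -9 + \frac{2 + 13 \cdot 4}{4} = -9 + \frac{2 + 52}{4} = -9 + \frac{1}{4} \cdot 54 = -9 + \frac{27}{2} = \frac{9}{2} \approx 4.5$)
$C{\left(F,Q \right)} = \frac{3}{2} + \frac{F}{5}$ ($C{\left(F,Q \right)} = \frac{3}{5} + \frac{F + \frac{9}{2}}{5} = \frac{3}{5} + \frac{\frac{9}{2} + F}{5} = \frac{3}{5} + \left(\frac{9}{10} + \frac{F}{5}\right) = \frac{3}{2} + \frac{F}{5}$)
$\frac{1}{C{\left(A,E \right)}} = \frac{1}{\frac{3}{2} + \frac{1}{5} \cdot \frac{9}{2}} = \frac{1}{\frac{3}{2} + \frac{9}{10}} = \frac{1}{\frac{12}{5}} = \frac{5}{12}$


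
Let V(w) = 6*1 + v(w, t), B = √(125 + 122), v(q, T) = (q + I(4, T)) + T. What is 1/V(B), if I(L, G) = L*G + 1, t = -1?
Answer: -2/243 + √247/243 ≈ 0.056445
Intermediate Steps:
I(L, G) = 1 + G*L (I(L, G) = G*L + 1 = 1 + G*L)
v(q, T) = 1 + q + 5*T (v(q, T) = (q + (1 + T*4)) + T = (q + (1 + 4*T)) + T = (1 + q + 4*T) + T = 1 + q + 5*T)
B = √247 ≈ 15.716
V(w) = 2 + w (V(w) = 6*1 + (1 + w + 5*(-1)) = 6 + (1 + w - 5) = 6 + (-4 + w) = 2 + w)
1/V(B) = 1/(2 + √247)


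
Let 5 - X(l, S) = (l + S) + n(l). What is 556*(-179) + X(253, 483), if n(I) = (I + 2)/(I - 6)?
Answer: -24763240/247 ≈ -1.0026e+5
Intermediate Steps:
n(I) = (2 + I)/(-6 + I)
X(l, S) = 5 - S - l - (2 + l)/(-6 + l) (X(l, S) = 5 - ((l + S) + (2 + l)/(-6 + l)) = 5 - ((S + l) + (2 + l)/(-6 + l)) = 5 - (S + l + (2 + l)/(-6 + l)) = 5 + (-S - l - (2 + l)/(-6 + l)) = 5 - S - l - (2 + l)/(-6 + l))
556*(-179) + X(253, 483) = 556*(-179) + (-2 - 1*253 + (-6 + 253)*(5 - 1*483 - 1*253))/(-6 + 253) = -99524 + (-2 - 253 + 247*(5 - 483 - 253))/247 = -99524 + (-2 - 253 + 247*(-731))/247 = -99524 + (-2 - 253 - 180557)/247 = -99524 + (1/247)*(-180812) = -99524 - 180812/247 = -24763240/247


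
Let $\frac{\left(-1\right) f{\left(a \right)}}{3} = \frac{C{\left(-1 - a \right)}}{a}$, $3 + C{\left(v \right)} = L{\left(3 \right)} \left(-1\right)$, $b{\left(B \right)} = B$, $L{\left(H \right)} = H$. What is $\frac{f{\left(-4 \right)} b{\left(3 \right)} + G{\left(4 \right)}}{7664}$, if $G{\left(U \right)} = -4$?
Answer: $- \frac{35}{15328} \approx -0.0022834$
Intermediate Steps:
$C{\left(v \right)} = -6$ ($C{\left(v \right)} = -3 + 3 \left(-1\right) = -3 - 3 = -6$)
$f{\left(a \right)} = \frac{18}{a}$ ($f{\left(a \right)} = - 3 \left(- \frac{6}{a}\right) = \frac{18}{a}$)
$\frac{f{\left(-4 \right)} b{\left(3 \right)} + G{\left(4 \right)}}{7664} = \frac{\frac{18}{-4} \cdot 3 - 4}{7664} = \left(18 \left(- \frac{1}{4}\right) 3 - 4\right) \frac{1}{7664} = \left(\left(- \frac{9}{2}\right) 3 - 4\right) \frac{1}{7664} = \left(- \frac{27}{2} - 4\right) \frac{1}{7664} = \left(- \frac{35}{2}\right) \frac{1}{7664} = - \frac{35}{15328}$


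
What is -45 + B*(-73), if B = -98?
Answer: 7109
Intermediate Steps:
-45 + B*(-73) = -45 - 98*(-73) = -45 + 7154 = 7109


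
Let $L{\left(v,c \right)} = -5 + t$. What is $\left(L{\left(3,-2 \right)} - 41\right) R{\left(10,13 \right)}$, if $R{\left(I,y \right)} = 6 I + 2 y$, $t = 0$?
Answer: $-3956$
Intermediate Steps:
$R{\left(I,y \right)} = 2 y + 6 I$
$L{\left(v,c \right)} = -5$ ($L{\left(v,c \right)} = -5 + 0 = -5$)
$\left(L{\left(3,-2 \right)} - 41\right) R{\left(10,13 \right)} = \left(-5 - 41\right) \left(2 \cdot 13 + 6 \cdot 10\right) = - 46 \left(26 + 60\right) = \left(-46\right) 86 = -3956$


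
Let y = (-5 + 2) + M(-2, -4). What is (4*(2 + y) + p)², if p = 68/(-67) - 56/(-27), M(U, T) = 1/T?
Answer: 50822641/3272481 ≈ 15.530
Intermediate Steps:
y = -13/4 (y = (-5 + 2) + 1/(-4) = -3 - ¼ = -13/4 ≈ -3.2500)
p = 1916/1809 (p = 68*(-1/67) - 56*(-1/27) = -68/67 + 56/27 = 1916/1809 ≈ 1.0591)
(4*(2 + y) + p)² = (4*(2 - 13/4) + 1916/1809)² = (4*(-5/4) + 1916/1809)² = (-5 + 1916/1809)² = (-7129/1809)² = 50822641/3272481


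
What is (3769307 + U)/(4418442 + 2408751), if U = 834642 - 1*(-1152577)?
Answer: 639614/758577 ≈ 0.84318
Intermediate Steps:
U = 1987219 (U = 834642 + 1152577 = 1987219)
(3769307 + U)/(4418442 + 2408751) = (3769307 + 1987219)/(4418442 + 2408751) = 5756526/6827193 = 5756526*(1/6827193) = 639614/758577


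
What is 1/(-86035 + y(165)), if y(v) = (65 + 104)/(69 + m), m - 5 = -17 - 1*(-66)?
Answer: -123/10582136 ≈ -1.1623e-5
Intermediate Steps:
m = 54 (m = 5 + (-17 - 1*(-66)) = 5 + (-17 + 66) = 5 + 49 = 54)
y(v) = 169/123 (y(v) = (65 + 104)/(69 + 54) = 169/123)
1/(-86035 + y(165)) = 1/(-86035 + 169/123) = 1/(-10582136/123) = -123/10582136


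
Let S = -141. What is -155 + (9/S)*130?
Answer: -7675/47 ≈ -163.30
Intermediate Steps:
-155 + (9/S)*130 = -155 + (9/(-141))*130 = -155 + (9*(-1/141))*130 = -155 - 3/47*130 = -155 - 390/47 = -7675/47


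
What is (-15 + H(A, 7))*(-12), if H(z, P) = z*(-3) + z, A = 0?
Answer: 180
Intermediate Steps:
H(z, P) = -2*z (H(z, P) = -3*z + z = -2*z)
(-15 + H(A, 7))*(-12) = (-15 - 2*0)*(-12) = (-15 + 0)*(-12) = -15*(-12) = 180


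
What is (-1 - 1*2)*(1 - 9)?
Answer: 24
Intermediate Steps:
(-1 - 1*2)*(1 - 9) = (-1 - 2)*(-8) = -3*(-8) = 24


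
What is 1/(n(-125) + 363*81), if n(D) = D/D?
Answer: 1/29404 ≈ 3.4009e-5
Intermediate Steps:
n(D) = 1
1/(n(-125) + 363*81) = 1/(1 + 363*81) = 1/(1 + 29403) = 1/29404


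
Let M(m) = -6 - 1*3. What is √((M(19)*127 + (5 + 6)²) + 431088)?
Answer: √430066 ≈ 655.79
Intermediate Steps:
M(m) = -9 (M(m) = -6 - 3 = -9)
√((M(19)*127 + (5 + 6)²) + 431088) = √((-9*127 + (5 + 6)²) + 431088) = √((-1143 + 11²) + 431088) = √((-1143 + 121) + 431088) = √(-1022 + 431088) = √430066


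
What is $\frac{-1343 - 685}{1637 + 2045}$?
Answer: $- \frac{1014}{1841} \approx -0.55079$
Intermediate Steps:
$\frac{-1343 - 685}{1637 + 2045} = - \frac{2028}{3682} = \left(-2028\right) \frac{1}{3682} = - \frac{1014}{1841}$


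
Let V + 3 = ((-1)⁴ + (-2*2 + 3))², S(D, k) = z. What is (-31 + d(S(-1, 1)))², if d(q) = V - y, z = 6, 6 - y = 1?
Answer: 1521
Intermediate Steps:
y = 5 (y = 6 - 1*1 = 6 - 1 = 5)
S(D, k) = 6
V = -3 (V = -3 + ((-1)⁴ + (-2*2 + 3))² = -3 + (1 + (-4 + 3))² = -3 + (1 - 1)² = -3 + 0² = -3 + 0 = -3)
d(q) = -8 (d(q) = -3 - 1*5 = -3 - 5 = -8)
(-31 + d(S(-1, 1)))² = (-31 - 8)² = (-39)² = 1521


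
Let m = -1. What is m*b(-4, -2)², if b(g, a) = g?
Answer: -16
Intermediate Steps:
m*b(-4, -2)² = -1*(-4)² = -1*16 = -16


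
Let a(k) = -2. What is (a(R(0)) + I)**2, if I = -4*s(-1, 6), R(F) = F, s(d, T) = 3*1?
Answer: 196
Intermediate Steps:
s(d, T) = 3
I = -12 (I = -4*3 = -12)
(a(R(0)) + I)**2 = (-2 - 12)**2 = (-14)**2 = 196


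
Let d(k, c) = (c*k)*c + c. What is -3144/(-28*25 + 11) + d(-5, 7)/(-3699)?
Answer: 11793638/2548611 ≈ 4.6275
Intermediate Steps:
d(k, c) = c + k*c² (d(k, c) = k*c² + c = c + k*c²)
-3144/(-28*25 + 11) + d(-5, 7)/(-3699) = -3144/(-28*25 + 11) + (7*(1 + 7*(-5)))/(-3699) = -3144/(-700 + 11) + (7*(1 - 35))*(-1/3699) = -3144/(-689) + (7*(-34))*(-1/3699) = -3144*(-1/689) - 238*(-1/3699) = 3144/689 + 238/3699 = 11793638/2548611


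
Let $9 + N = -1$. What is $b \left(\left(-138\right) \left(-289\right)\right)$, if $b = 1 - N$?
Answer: $438702$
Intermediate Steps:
$N = -10$ ($N = -9 - 1 = -10$)
$b = 11$ ($b = 1 - -10 = 1 + 10 = 11$)
$b \left(\left(-138\right) \left(-289\right)\right) = 11 \left(\left(-138\right) \left(-289\right)\right) = 11 \cdot 39882 = 438702$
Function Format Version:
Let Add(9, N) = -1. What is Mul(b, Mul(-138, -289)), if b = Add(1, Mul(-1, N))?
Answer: 438702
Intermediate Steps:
N = -10 (N = Add(-9, -1) = -10)
b = 11 (b = Add(1, Mul(-1, -10)) = Add(1, 10) = 11)
Mul(b, Mul(-138, -289)) = Mul(11, Mul(-138, -289)) = Mul(11, 39882) = 438702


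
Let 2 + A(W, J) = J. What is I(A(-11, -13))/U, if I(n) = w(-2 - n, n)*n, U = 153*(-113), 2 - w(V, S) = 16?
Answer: -70/5763 ≈ -0.012146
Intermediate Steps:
A(W, J) = -2 + J
w(V, S) = -14 (w(V, S) = 2 - 1*16 = 2 - 16 = -14)
U = -17289
I(n) = -14*n
I(A(-11, -13))/U = -14*(-2 - 13)/(-17289) = -14*(-15)*(-1/17289) = 210*(-1/17289) = -70/5763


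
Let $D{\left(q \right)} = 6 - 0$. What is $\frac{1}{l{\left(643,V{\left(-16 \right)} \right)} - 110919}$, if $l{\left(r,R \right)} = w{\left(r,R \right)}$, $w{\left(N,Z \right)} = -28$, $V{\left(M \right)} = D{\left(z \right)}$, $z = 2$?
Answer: $- \frac{1}{110947} \approx -9.0133 \cdot 10^{-6}$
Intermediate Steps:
$D{\left(q \right)} = 6$ ($D{\left(q \right)} = 6 + 0 = 6$)
$V{\left(M \right)} = 6$
$l{\left(r,R \right)} = -28$
$\frac{1}{l{\left(643,V{\left(-16 \right)} \right)} - 110919} = \frac{1}{-28 - 110919} = \frac{1}{-110947} = - \frac{1}{110947}$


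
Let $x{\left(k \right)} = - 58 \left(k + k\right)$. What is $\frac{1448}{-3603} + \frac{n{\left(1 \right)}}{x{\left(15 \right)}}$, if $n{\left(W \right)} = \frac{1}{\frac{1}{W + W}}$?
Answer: $- \frac{421121}{1044870} \approx -0.40304$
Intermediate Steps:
$x{\left(k \right)} = - 116 k$ ($x{\left(k \right)} = - 58 \cdot 2 k = - 116 k$)
$n{\left(W \right)} = 2 W$ ($n{\left(W \right)} = \frac{1}{\frac{1}{2 W}} = \frac{1}{\frac{1}{2} \frac{1}{W}} = 2 W$)
$\frac{1448}{-3603} + \frac{n{\left(1 \right)}}{x{\left(15 \right)}} = \frac{1448}{-3603} + \frac{2 \cdot 1}{\left(-116\right) 15} = 1448 \left(- \frac{1}{3603}\right) + \frac{2}{-1740} = - \frac{1448}{3603} + 2 \left(- \frac{1}{1740}\right) = - \frac{1448}{3603} - \frac{1}{870} = - \frac{421121}{1044870}$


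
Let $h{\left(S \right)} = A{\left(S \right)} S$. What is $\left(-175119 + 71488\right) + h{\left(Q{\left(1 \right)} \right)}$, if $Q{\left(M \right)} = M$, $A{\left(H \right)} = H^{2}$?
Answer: $-103630$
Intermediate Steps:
$h{\left(S \right)} = S^{3}$ ($h{\left(S \right)} = S^{2} S = S^{3}$)
$\left(-175119 + 71488\right) + h{\left(Q{\left(1 \right)} \right)} = \left(-175119 + 71488\right) + 1^{3} = -103631 + 1 = -103630$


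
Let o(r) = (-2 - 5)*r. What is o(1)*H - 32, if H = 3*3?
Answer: -95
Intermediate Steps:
o(r) = -7*r
H = 9
o(1)*H - 32 = -7*1*9 - 32 = -7*9 - 32 = -63 - 32 = -95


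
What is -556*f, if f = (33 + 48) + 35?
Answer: -64496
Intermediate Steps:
f = 116 (f = 81 + 35 = 116)
-556*f = -556*116 = -64496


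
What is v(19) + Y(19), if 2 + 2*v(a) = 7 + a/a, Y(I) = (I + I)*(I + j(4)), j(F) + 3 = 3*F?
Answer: 1067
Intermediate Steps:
j(F) = -3 + 3*F
Y(I) = 2*I*(9 + I) (Y(I) = (I + I)*(I + (-3 + 3*4)) = (2*I)*(I + (-3 + 12)) = (2*I)*(I + 9) = (2*I)*(9 + I) = 2*I*(9 + I))
v(a) = 3 (v(a) = -1 + (7 + a/a)/2 = -1 + (7 + 1)/2 = -1 + (½)*8 = -1 + 4 = 3)
v(19) + Y(19) = 3 + 2*19*(9 + 19) = 3 + 2*19*28 = 3 + 1064 = 1067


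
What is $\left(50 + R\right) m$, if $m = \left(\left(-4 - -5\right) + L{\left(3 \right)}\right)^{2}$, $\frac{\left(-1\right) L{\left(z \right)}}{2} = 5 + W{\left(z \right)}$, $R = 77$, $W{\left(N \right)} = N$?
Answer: $28575$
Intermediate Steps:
$L{\left(z \right)} = -10 - 2 z$ ($L{\left(z \right)} = - 2 \left(5 + z\right) = -10 - 2 z$)
$m = 225$ ($m = \left(\left(-4 - -5\right) - 16\right)^{2} = \left(\left(-4 + 5\right) - 16\right)^{2} = \left(1 - 16\right)^{2} = \left(-15\right)^{2} = 225$)
$\left(50 + R\right) m = \left(50 + 77\right) 225 = 127 \cdot 225 = 28575$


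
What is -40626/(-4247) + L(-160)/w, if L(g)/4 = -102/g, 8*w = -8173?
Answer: 1659748296/173553655 ≈ 9.5633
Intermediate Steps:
w = -8173/8 (w = (⅛)*(-8173) = -8173/8 ≈ -1021.6)
L(g) = -408/g (L(g) = 4*(-102/g) = -408/g)
-40626/(-4247) + L(-160)/w = -40626/(-4247) + (-408/(-160))/(-8173/8) = -40626*(-1/4247) - 408*(-1/160)*(-8/8173) = 40626/4247 + (51/20)*(-8/8173) = 40626/4247 - 102/40865 = 1659748296/173553655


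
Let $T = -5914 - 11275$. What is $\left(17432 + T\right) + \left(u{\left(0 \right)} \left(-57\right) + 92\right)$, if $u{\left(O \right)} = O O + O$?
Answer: $335$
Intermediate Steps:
$T = -17189$
$u{\left(O \right)} = O + O^{2}$ ($u{\left(O \right)} = O^{2} + O = O + O^{2}$)
$\left(17432 + T\right) + \left(u{\left(0 \right)} \left(-57\right) + 92\right) = \left(17432 - 17189\right) + \left(0 \left(1 + 0\right) \left(-57\right) + 92\right) = 243 + \left(0 \cdot 1 \left(-57\right) + 92\right) = 243 + \left(0 \left(-57\right) + 92\right) = 243 + \left(0 + 92\right) = 243 + 92 = 335$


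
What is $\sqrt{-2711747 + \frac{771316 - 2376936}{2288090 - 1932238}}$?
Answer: $\frac{127 i \sqrt{1330642187602}}{88963} \approx 1646.7 i$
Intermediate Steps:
$\sqrt{-2711747 + \frac{771316 - 2376936}{2288090 - 1932238}} = \sqrt{-2711747 - \frac{1605620}{355852}} = \sqrt{-2711747 - \frac{401405}{88963}} = \sqrt{- \frac{241245549766}{88963}} = \frac{127 i \sqrt{1330642187602}}{88963}$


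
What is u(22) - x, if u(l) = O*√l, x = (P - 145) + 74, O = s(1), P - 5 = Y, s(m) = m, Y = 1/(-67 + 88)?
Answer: 1385/21 + √22 ≈ 70.643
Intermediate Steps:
Y = 1/21 ≈ 0.047619
P = 106/21 (P = 5 + 1/21 = 106/21 ≈ 5.0476)
O = 1
x = -1385/21 (x = (106/21 - 145) + 74 = -2939/21 + 74 = -1385/21 ≈ -65.952)
u(l) = √l (u(l) = 1*√l = √l)
u(22) - x = √22 - 1*(-1385/21) = √22 + 1385/21 = 1385/21 + √22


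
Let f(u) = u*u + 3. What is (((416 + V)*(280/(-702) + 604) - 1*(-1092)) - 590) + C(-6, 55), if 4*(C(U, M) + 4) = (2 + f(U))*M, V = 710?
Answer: 955726153/1404 ≈ 6.8072e+5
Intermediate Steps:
f(u) = 3 + u² (f(u) = u² + 3 = 3 + u²)
C(U, M) = -4 + M*(5 + U²)/4 (C(U, M) = -4 + ((2 + (3 + U²))*M)/4 = -4 + ((5 + U²)*M)/4 = -4 + (M*(5 + U²))/4 = -4 + M*(5 + U²)/4)
(((416 + V)*(280/(-702) + 604) - 1*(-1092)) - 590) + C(-6, 55) = (((416 + 710)*(280/(-702) + 604) - 1*(-1092)) - 590) + (-4 + (5/4)*55 + (¼)*55*(-6)²) = ((1126*(280*(-1/702) + 604) + 1092) - 590) + (-4 + 275/4 + (¼)*55*36) = ((1126*(-140/351 + 604) + 1092) - 590) + (-4 + 275/4 + 495) = ((1126*(211864/351) + 1092) - 590) + 2239/4 = ((238558864/351 + 1092) - 590) + 2239/4 = (238942156/351 - 590) + 2239/4 = 238735066/351 + 2239/4 = 955726153/1404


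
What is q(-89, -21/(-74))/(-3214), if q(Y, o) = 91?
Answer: -91/3214 ≈ -0.028314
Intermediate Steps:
q(-89, -21/(-74))/(-3214) = 91/(-3214) = 91*(-1/3214) = -91/3214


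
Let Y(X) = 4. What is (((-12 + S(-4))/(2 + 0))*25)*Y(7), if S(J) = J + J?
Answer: -1000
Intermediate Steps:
S(J) = 2*J
(((-12 + S(-4))/(2 + 0))*25)*Y(7) = (((-12 + 2*(-4))/(2 + 0))*25)*4 = (((-12 - 8)/2)*25)*4 = (-20*1/2*25)*4 = -10*25*4 = -250*4 = -1000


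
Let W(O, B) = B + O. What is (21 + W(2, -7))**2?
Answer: 256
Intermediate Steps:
(21 + W(2, -7))**2 = (21 + (-7 + 2))**2 = (21 - 5)**2 = 16**2 = 256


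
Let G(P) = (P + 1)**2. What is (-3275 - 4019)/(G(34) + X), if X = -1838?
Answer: 7294/613 ≈ 11.899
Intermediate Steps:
G(P) = (1 + P)**2
(-3275 - 4019)/(G(34) + X) = (-3275 - 4019)/((1 + 34)**2 - 1838) = -7294/(35**2 - 1838) = -7294/(1225 - 1838) = -7294/(-613) = -7294*(-1/613) = 7294/613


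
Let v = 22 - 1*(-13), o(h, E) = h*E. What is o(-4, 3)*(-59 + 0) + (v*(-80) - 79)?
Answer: -2171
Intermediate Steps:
o(h, E) = E*h
v = 35 (v = 22 + 13 = 35)
o(-4, 3)*(-59 + 0) + (v*(-80) - 79) = (3*(-4))*(-59 + 0) + (35*(-80) - 79) = -12*(-59) + (-2800 - 79) = 708 - 2879 = -2171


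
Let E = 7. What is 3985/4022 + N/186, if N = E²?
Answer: 234572/187023 ≈ 1.2542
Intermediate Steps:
N = 49 (N = 7² = 49)
3985/4022 + N/186 = 3985/4022 + 49/186 = 234572/187023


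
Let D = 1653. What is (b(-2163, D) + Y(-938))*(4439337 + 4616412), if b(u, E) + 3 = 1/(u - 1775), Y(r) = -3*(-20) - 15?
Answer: 1497775605855/3938 ≈ 3.8034e+8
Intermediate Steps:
Y(r) = 45 (Y(r) = 60 - 15 = 45)
b(u, E) = -3 + 1/(-1775 + u) (b(u, E) = -3 + 1/(u - 1775) = -3 + 1/(-1775 + u))
(b(-2163, D) + Y(-938))*(4439337 + 4616412) = ((5326 - 3*(-2163))/(-1775 - 2163) + 45)*(4439337 + 4616412) = ((5326 + 6489)/(-3938) + 45)*9055749 = (-1/3938*11815 + 45)*9055749 = (-11815/3938 + 45)*9055749 = (165395/3938)*9055749 = 1497775605855/3938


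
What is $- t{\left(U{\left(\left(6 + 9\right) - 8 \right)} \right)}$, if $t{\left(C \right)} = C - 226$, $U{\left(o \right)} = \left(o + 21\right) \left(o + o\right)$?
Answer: $-166$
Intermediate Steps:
$U{\left(o \right)} = 2 o \left(21 + o\right)$ ($U{\left(o \right)} = \left(21 + o\right) 2 o = 2 o \left(21 + o\right)$)
$t{\left(C \right)} = -226 + C$ ($t{\left(C \right)} = C - 226 = -226 + C$)
$- t{\left(U{\left(\left(6 + 9\right) - 8 \right)} \right)} = - (-226 + 2 \left(\left(6 + 9\right) - 8\right) \left(21 + \left(\left(6 + 9\right) - 8\right)\right)) = - (-226 + 2 \left(15 - 8\right) \left(21 + \left(15 - 8\right)\right)) = - (-226 + 2 \cdot 7 \left(21 + 7\right)) = - (-226 + 2 \cdot 7 \cdot 28) = - (-226 + 392) = \left(-1\right) 166 = -166$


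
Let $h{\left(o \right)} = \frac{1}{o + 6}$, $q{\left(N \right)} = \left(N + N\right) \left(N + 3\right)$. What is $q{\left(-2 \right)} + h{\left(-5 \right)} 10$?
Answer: $6$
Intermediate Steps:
$q{\left(N \right)} = 2 N \left(3 + N\right)$
$h{\left(o \right)} = \frac{1}{6 + o}$
$q{\left(-2 \right)} + h{\left(-5 \right)} 10 = 2 \left(-2\right) \left(3 - 2\right) + \frac{1}{6 - 5} \cdot 10 = 2 \left(-2\right) 1 + 1^{-1} \cdot 10 = -4 + 1 \cdot 10 = -4 + 10 = 6$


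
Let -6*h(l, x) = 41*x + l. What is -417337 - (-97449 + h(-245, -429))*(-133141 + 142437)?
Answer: 2633513269/3 ≈ 8.7784e+8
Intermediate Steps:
h(l, x) = -41*x/6 - l/6 (h(l, x) = -(41*x + l)/6 = -(l + 41*x)/6 = -41*x/6 - l/6)
-417337 - (-97449 + h(-245, -429))*(-133141 + 142437) = -417337 - (-97449 + (-41/6*(-429) - ⅙*(-245)))*(-133141 + 142437) = -417337 - (-97449 + (5863/2 + 245/6))*9296 = -417337 - (-97449 + 8917/3)*9296 = -417337 - (-283430)*9296/3 = -417337 - 1*(-2634765280/3) = -417337 + 2634765280/3 = 2633513269/3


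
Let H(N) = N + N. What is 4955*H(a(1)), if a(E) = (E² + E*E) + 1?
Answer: 29730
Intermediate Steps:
a(E) = 1 + 2*E² (a(E) = (E² + E²) + 1 = 2*E² + 1 = 1 + 2*E²)
H(N) = 2*N
4955*H(a(1)) = 4955*(2*(1 + 2*1²)) = 4955*(2*(1 + 2*1)) = 4955*(2*(1 + 2)) = 4955*(2*3) = 4955*6 = 29730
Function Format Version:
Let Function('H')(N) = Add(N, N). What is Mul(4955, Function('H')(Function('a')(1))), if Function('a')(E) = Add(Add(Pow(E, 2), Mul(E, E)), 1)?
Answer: 29730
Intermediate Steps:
Function('a')(E) = Add(1, Mul(2, Pow(E, 2))) (Function('a')(E) = Add(Add(Pow(E, 2), Pow(E, 2)), 1) = Add(Mul(2, Pow(E, 2)), 1) = Add(1, Mul(2, Pow(E, 2))))
Function('H')(N) = Mul(2, N)
Mul(4955, Function('H')(Function('a')(1))) = Mul(4955, Mul(2, Add(1, Mul(2, Pow(1, 2))))) = Mul(4955, Mul(2, Add(1, Mul(2, 1)))) = Mul(4955, Mul(2, Add(1, 2))) = Mul(4955, Mul(2, 3)) = Mul(4955, 6) = 29730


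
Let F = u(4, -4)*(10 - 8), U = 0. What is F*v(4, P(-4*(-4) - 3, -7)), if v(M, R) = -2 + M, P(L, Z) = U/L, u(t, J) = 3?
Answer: 12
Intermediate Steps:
P(L, Z) = 0 (P(L, Z) = 0/L = 0)
F = 6 (F = 3*(10 - 8) = 3*2 = 6)
F*v(4, P(-4*(-4) - 3, -7)) = 6*(-2 + 4) = 6*2 = 12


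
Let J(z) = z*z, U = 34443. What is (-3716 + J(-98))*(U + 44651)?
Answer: 465705472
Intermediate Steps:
J(z) = z**2
(-3716 + J(-98))*(U + 44651) = (-3716 + (-98)**2)*(34443 + 44651) = (-3716 + 9604)*79094 = 5888*79094 = 465705472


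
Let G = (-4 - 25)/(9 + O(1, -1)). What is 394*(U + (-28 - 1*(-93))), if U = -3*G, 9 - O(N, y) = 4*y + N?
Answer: 190696/7 ≈ 27242.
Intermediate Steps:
O(N, y) = 9 - N - 4*y (O(N, y) = 9 - (4*y + N) = 9 - (N + 4*y) = 9 + (-N - 4*y) = 9 - N - 4*y)
G = -29/21 (G = (-4 - 25)/(9 + (9 - 1*1 - 4*(-1))) = -29/(9 + (9 - 1 + 4)) = -29/(9 + 12) = -29/21 ≈ -1.3810)
U = 29/7 (U = -3*(-29/21) = 29/7 ≈ 4.1429)
394*(U + (-28 - 1*(-93))) = 394*(29/7 + (-28 - 1*(-93))) = 394*(29/7 + (-28 + 93)) = 394*(29/7 + 65) = 394*(484/7) = 190696/7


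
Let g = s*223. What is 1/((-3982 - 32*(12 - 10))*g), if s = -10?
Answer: 1/9022580 ≈ 1.1083e-7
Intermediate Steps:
g = -2230 (g = -10*223 = -2230)
1/((-3982 - 32*(12 - 10))*g) = 1/(-3982 - 32*(12 - 10)*(-2230)) = -1/2230/(-3982 - 32*2) = -1/2230/(-3982 - 64) = -1/2230/(-4046) = -1/4046*(-1/2230) = 1/9022580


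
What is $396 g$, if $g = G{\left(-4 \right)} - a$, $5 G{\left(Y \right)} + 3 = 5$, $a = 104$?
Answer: $- \frac{205128}{5} \approx -41026.0$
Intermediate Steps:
$G{\left(Y \right)} = \frac{2}{5}$ ($G{\left(Y \right)} = - \frac{3}{5} + \frac{1}{5} \cdot 5 = - \frac{3}{5} + 1 = \frac{2}{5}$)
$g = - \frac{518}{5}$ ($g = \frac{2}{5} - 104 = - \frac{518}{5} \approx -103.6$)
$396 g = 396 \left(- \frac{518}{5}\right) = - \frac{205128}{5}$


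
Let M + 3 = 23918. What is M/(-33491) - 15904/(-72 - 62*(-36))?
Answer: -36518579/4521285 ≈ -8.0770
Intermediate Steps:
M = 23915 (M = -3 + 23918 = 23915)
M/(-33491) - 15904/(-72 - 62*(-36)) = 23915/(-33491) - 15904/(-72 - 62*(-36)) = 23915*(-1/33491) - 15904/(-72 + 2232) = -23915/33491 - 15904/2160 = -23915/33491 - 15904*1/2160 = -23915/33491 - 994/135 = -36518579/4521285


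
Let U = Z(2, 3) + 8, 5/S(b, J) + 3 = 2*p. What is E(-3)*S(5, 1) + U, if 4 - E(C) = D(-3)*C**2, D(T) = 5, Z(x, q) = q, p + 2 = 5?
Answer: -172/3 ≈ -57.333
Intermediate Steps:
p = 3 (p = -2 + 5 = 3)
S(b, J) = 5/3 (S(b, J) = 5/(-3 + 2*3) = 5/(-3 + 6) = 5/3)
U = 11 (U = 3 + 8 = 11)
E(C) = 4 - 5*C**2
E(-3)*S(5, 1) + U = (4 - 5*(-3)**2)*(5/3) + 11 = (4 - 5*9)*(5/3) + 11 = (4 - 45)*(5/3) + 11 = -41*5/3 + 11 = -205/3 + 11 = -172/3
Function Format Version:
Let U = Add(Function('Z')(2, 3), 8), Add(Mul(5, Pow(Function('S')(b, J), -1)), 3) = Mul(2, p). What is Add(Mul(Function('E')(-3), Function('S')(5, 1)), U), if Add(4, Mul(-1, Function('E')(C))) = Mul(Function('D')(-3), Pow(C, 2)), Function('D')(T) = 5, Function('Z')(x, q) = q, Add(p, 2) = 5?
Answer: Rational(-172, 3) ≈ -57.333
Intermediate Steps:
p = 3 (p = Add(-2, 5) = 3)
Function('S')(b, J) = Rational(5, 3) (Function('S')(b, J) = Mul(5, Pow(Add(-3, Mul(2, 3)), -1)) = Mul(5, Pow(Add(-3, 6), -1)) = Mul(5, Pow(3, -1)) = Mul(5, Rational(1, 3)) = Rational(5, 3))
U = 11 (U = Add(3, 8) = 11)
Function('E')(C) = Add(4, Mul(-5, Pow(C, 2))) (Function('E')(C) = Add(4, Mul(-1, Mul(5, Pow(C, 2)))) = Add(4, Mul(-5, Pow(C, 2))))
Add(Mul(Function('E')(-3), Function('S')(5, 1)), U) = Add(Mul(Add(4, Mul(-5, Pow(-3, 2))), Rational(5, 3)), 11) = Add(Mul(Add(4, Mul(-5, 9)), Rational(5, 3)), 11) = Add(Mul(Add(4, -45), Rational(5, 3)), 11) = Add(Mul(-41, Rational(5, 3)), 11) = Add(Rational(-205, 3), 11) = Rational(-172, 3)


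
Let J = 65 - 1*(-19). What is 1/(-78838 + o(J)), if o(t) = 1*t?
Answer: -1/78754 ≈ -1.2698e-5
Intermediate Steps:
J = 84 (J = 65 + 19 = 84)
o(t) = t
1/(-78838 + o(J)) = 1/(-78838 + 84) = 1/(-78754) = -1/78754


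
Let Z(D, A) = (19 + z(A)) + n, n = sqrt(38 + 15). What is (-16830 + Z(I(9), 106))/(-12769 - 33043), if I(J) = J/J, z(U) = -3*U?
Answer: 17129/45812 - sqrt(53)/45812 ≈ 0.37374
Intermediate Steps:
I(J) = 1
n = sqrt(53) ≈ 7.2801
Z(D, A) = 19 + sqrt(53) - 3*A (Z(D, A) = (19 - 3*A) + sqrt(53) = 19 + sqrt(53) - 3*A)
(-16830 + Z(I(9), 106))/(-12769 - 33043) = (-16830 + (19 + sqrt(53) - 3*106))/(-12769 - 33043) = (-16830 + (19 + sqrt(53) - 318))/(-45812) = (-16830 + (-299 + sqrt(53)))*(-1/45812) = (-17129 + sqrt(53))*(-1/45812) = 17129/45812 - sqrt(53)/45812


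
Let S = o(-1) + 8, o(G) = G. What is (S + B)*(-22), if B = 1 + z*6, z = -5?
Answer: 484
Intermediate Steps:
B = -29 (B = 1 - 5*6 = 1 - 30 = -29)
S = 7 (S = -1 + 8 = 7)
(S + B)*(-22) = (7 - 29)*(-22) = -22*(-22) = 484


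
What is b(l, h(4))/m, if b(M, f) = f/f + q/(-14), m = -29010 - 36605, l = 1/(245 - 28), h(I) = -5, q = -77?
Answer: -13/131230 ≈ -9.9063e-5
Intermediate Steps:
l = 1/217 ≈ 0.0046083
m = -65615
b(M, f) = 13/2 (b(M, f) = f/f - 77/(-14) = 1 - 77*(-1/14) = 1 + 11/2 = 13/2)
b(l, h(4))/m = (13/2)/(-65615) = (13/2)*(-1/65615) = -13/131230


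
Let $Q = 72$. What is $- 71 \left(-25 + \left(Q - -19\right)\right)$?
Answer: $-4686$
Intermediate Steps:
$- 71 \left(-25 + \left(Q - -19\right)\right) = - 71 \left(-25 + \left(72 - -19\right)\right) = - 71 \left(-25 + \left(72 + 19\right)\right) = - 71 \left(-25 + 91\right) = \left(-71\right) 66 = -4686$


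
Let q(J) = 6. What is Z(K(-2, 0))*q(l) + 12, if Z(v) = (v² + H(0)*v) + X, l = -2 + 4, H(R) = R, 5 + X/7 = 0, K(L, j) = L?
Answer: -174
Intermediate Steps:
X = -35 (X = -35 + 7*0 = -35 + 0 = -35)
l = 2
Z(v) = -35 + v² (Z(v) = (v² + 0*v) - 35 = (v² + 0) - 35 = v² - 35 = -35 + v²)
Z(K(-2, 0))*q(l) + 12 = (-35 + (-2)²)*6 + 12 = (-35 + 4)*6 + 12 = -31*6 + 12 = -186 + 12 = -174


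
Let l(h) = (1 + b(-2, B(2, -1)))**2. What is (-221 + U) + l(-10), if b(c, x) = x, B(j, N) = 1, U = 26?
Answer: -191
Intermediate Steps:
l(h) = 4 (l(h) = (1 + 1)**2 = 2**2 = 4)
(-221 + U) + l(-10) = (-221 + 26) + 4 = -195 + 4 = -191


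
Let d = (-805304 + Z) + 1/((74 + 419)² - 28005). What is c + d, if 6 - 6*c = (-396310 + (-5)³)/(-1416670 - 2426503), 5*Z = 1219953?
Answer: -2319486869332101529/4132256473060 ≈ -5.6131e+5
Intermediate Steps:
Z = 1219953/5 (Z = (⅕)*1219953 = 1219953/5 ≈ 2.4399e+5)
d = -603535393943/1075220 (d = (-805304 + 1219953/5) + 1/((74 + 419)² - 28005) = -2806567/5 + 1/(493² - 28005) = -2806567/5 + 1/(243049 - 28005) = -2806567/5 + 1/215044 = -603535393943/1075220 ≈ -5.6131e+5)
c = 7554201/7686346 (c = 1 - (-396310 + (-5)³)/(6*(-1416670 - 2426503)) = 1 - (-396310 - 125)/(6*(-3843173)) = 1 - (-132145)*(-1)/(2*3843173) = 1 - ⅙*396435/3843173 = 1 - 132145/7686346 = 7554201/7686346 ≈ 0.98281)
c + d = 7554201/7686346 - 603535393943/1075220 = -2319486869332101529/4132256473060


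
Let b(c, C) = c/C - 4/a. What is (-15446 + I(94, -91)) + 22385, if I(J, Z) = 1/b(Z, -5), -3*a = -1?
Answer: 215114/31 ≈ 6939.2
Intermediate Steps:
a = ⅓ (a = -⅓*(-1) = ⅓ ≈ 0.33333)
b(c, C) = -12 + c/C (b(c, C) = c/C - 4/⅓ = c/C - 4*3 = c/C - 12 = -12 + c/C)
I(J, Z) = 1/(-12 - Z/5) (I(J, Z) = 1/(-12 + Z/(-5)) = 1/(-12 + Z*(-⅕)) = 1/(-12 - Z/5))
(-15446 + I(94, -91)) + 22385 = (-15446 + 5/(-60 - 1*(-91))) + 22385 = (-15446 + 5/(-60 + 91)) + 22385 = (-15446 + 5/31) + 22385 = -478821/31 + 22385 = 215114/31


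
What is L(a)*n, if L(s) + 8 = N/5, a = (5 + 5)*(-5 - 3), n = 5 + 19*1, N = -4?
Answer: -1056/5 ≈ -211.20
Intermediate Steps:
n = 24 (n = 5 + 19 = 24)
a = -80 (a = 10*(-8) = -80)
L(s) = -44/5 (L(s) = -8 - 4/5 = -8 - 4*⅕ = -8 - ⅘ = -44/5)
L(a)*n = -44/5*24 = -1056/5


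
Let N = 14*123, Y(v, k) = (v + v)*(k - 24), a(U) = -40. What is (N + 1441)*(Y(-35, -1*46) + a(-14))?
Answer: 15372180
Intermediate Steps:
Y(v, k) = 2*v*(-24 + k) (Y(v, k) = (2*v)*(-24 + k) = 2*v*(-24 + k))
N = 1722
(N + 1441)*(Y(-35, -1*46) + a(-14)) = (1722 + 1441)*(2*(-35)*(-24 - 1*46) - 40) = 3163*(2*(-35)*(-24 - 46) - 40) = 3163*(2*(-35)*(-70) - 40) = 3163*(4900 - 40) = 3163*4860 = 15372180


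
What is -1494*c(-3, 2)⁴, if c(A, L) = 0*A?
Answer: 0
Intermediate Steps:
c(A, L) = 0
-1494*c(-3, 2)⁴ = -1494*0⁴ = -1494*0 = 0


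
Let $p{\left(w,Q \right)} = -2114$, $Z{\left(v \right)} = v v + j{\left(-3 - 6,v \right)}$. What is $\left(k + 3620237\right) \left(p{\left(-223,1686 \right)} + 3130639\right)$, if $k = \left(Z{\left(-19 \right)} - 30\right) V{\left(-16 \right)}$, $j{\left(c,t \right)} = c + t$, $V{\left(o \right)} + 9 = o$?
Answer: $11302303383550$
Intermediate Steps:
$V{\left(o \right)} = -9 + o$
$Z{\left(v \right)} = -9 + v + v^{2}$ ($Z{\left(v \right)} = v v + \left(\left(-3 - 6\right) + v\right) = v^{2} + \left(\left(-3 - 6\right) + v\right) = v^{2} + \left(-9 + v\right) = -9 + v + v^{2}$)
$k = -7575$ ($k = \left(\left(-9 - 19 + \left(-19\right)^{2}\right) - 30\right) \left(-9 - 16\right) = \left(\left(-9 - 19 + 361\right) - 30\right) \left(-25\right) = \left(333 - 30\right) \left(-25\right) = 303 \left(-25\right) = -7575$)
$\left(k + 3620237\right) \left(p{\left(-223,1686 \right)} + 3130639\right) = \left(-7575 + 3620237\right) \left(-2114 + 3130639\right) = 3612662 \cdot 3128525 = 11302303383550$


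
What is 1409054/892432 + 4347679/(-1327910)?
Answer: -502227742047/296267344280 ≈ -1.6952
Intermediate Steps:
1409054/892432 + 4347679/(-1327910) = 1409054*(1/892432) + 4347679*(-1/1327910) = 704527/446216 - 4347679/1327910 = -502227742047/296267344280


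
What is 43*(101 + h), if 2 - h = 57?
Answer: 1978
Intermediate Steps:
h = -55 (h = 2 - 1*57 = 2 - 57 = -55)
43*(101 + h) = 43*(101 - 55) = 43*46 = 1978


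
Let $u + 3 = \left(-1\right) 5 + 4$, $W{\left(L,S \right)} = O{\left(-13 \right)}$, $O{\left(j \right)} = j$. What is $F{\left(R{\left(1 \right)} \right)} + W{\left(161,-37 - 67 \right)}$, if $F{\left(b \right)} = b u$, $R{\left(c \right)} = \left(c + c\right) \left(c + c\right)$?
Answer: $-29$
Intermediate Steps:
$R{\left(c \right)} = 4 c^{2}$ ($R{\left(c \right)} = 2 c 2 c = 4 c^{2}$)
$W{\left(L,S \right)} = -13$
$u = -4$ ($u = -3 + \left(\left(-1\right) 5 + 4\right) = -3 + \left(-5 + 4\right) = -3 - 1 = -4$)
$F{\left(b \right)} = - 4 b$ ($F{\left(b \right)} = b \left(-4\right) = - 4 b$)
$F{\left(R{\left(1 \right)} \right)} + W{\left(161,-37 - 67 \right)} = - 4 \cdot 4 \cdot 1^{2} - 13 = - 4 \cdot 4 \cdot 1 - 13 = \left(-4\right) 4 - 13 = -16 - 13 = -29$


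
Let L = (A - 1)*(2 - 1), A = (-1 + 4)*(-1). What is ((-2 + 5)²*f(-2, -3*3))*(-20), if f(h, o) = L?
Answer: 720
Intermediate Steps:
A = -3 (A = 3*(-1) = -3)
L = -4 (L = (-3 - 1)*(2 - 1) = -4*1 = -4)
f(h, o) = -4
((-2 + 5)²*f(-2, -3*3))*(-20) = ((-2 + 5)²*(-4))*(-20) = (3²*(-4))*(-20) = (9*(-4))*(-20) = -36*(-20) = 720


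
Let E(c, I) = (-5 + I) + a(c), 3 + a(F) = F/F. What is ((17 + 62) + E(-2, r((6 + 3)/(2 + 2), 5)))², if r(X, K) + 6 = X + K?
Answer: 85849/16 ≈ 5365.6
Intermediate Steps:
a(F) = -2 (a(F) = -3 + F/F = -3 + 1 = -2)
r(X, K) = -6 + K + X (r(X, K) = -6 + (X + K) = -6 + (K + X) = -6 + K + X)
E(c, I) = -7 + I (E(c, I) = (-5 + I) - 2 = -7 + I)
((17 + 62) + E(-2, r((6 + 3)/(2 + 2), 5)))² = ((17 + 62) + (-7 + (-6 + 5 + (6 + 3)/(2 + 2))))² = (79 + (-7 + (-6 + 5 + 9/4)))² = (79 + (-7 + 5/4))² = (79 - 23/4)² = (293/4)² = 85849/16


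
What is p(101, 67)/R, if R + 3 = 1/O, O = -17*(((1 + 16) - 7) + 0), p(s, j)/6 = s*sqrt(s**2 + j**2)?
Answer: -103020*sqrt(14690)/511 ≈ -24435.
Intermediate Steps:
p(s, j) = 6*s*sqrt(j**2 + s**2) (p(s, j) = 6*(s*sqrt(s**2 + j**2)) = 6*(s*sqrt(j**2 + s**2)) = 6*s*sqrt(j**2 + s**2))
O = -170 (O = -17*((17 - 7) + 0) = -17*(10 + 0) = -17*10 = -170)
R = -511/170 (R = -3 + 1/(-170) = -3 - 1/170 = -511/170 ≈ -3.0059)
p(101, 67)/R = (6*101*sqrt(67**2 + 101**2))/(-511/170) = (6*101*sqrt(4489 + 10201))*(-170/511) = (6*101*sqrt(14690))*(-170/511) = (606*sqrt(14690))*(-170/511) = -103020*sqrt(14690)/511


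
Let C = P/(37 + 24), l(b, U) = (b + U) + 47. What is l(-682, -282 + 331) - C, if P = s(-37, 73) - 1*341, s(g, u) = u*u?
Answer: -40734/61 ≈ -667.77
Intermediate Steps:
s(g, u) = u²
P = 4988 (P = 73² - 1*341 = 5329 - 341 = 4988)
l(b, U) = 47 + U + b (l(b, U) = (U + b) + 47 = 47 + U + b)
C = 4988/61 (C = 4988/(37 + 24) = 4988/61 ≈ 81.771)
l(-682, -282 + 331) - C = (47 + (-282 + 331) - 682) - 1*4988/61 = (47 + 49 - 682) - 4988/61 = -586 - 4988/61 = -40734/61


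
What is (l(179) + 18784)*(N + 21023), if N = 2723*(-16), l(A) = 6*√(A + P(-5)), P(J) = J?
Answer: -423485280 - 135270*√174 ≈ -4.2527e+8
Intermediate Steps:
l(A) = 6*√(-5 + A) (l(A) = 6*√(A - 5) = 6*√(-5 + A))
N = -43568
(l(179) + 18784)*(N + 21023) = (6*√(-5 + 179) + 18784)*(-43568 + 21023) = (6*√174 + 18784)*(-22545) = (18784 + 6*√174)*(-22545) = -423485280 - 135270*√174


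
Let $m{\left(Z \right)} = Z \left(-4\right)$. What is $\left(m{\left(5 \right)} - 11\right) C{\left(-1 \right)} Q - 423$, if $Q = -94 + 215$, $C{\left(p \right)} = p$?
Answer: $3328$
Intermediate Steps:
$m{\left(Z \right)} = - 4 Z$
$Q = 121$
$\left(m{\left(5 \right)} - 11\right) C{\left(-1 \right)} Q - 423 = \left(\left(-4\right) 5 - 11\right) \left(-1\right) 121 - 423 = \left(-20 - 11\right) \left(-1\right) 121 - 423 = \left(-31\right) \left(-1\right) 121 - 423 = 31 \cdot 121 - 423 = 3751 - 423 = 3328$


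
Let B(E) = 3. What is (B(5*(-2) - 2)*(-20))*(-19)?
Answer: 1140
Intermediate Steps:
(B(5*(-2) - 2)*(-20))*(-19) = (3*(-20))*(-19) = -60*(-19) = 1140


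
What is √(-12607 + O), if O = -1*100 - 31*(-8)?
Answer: I*√12459 ≈ 111.62*I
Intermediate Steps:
O = 148 (O = -100 + 248 = 148)
√(-12607 + O) = √(-12607 + 148) = √(-12459) = I*√12459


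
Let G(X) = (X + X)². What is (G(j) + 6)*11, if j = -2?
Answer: 242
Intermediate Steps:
G(X) = 4*X² (G(X) = (2*X)² = 4*X²)
(G(j) + 6)*11 = (4*(-2)² + 6)*11 = (4*4 + 6)*11 = (16 + 6)*11 = 22*11 = 242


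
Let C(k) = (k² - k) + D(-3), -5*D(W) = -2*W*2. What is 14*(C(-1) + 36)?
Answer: 2492/5 ≈ 498.40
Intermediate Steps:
D(W) = 4*W/5 (D(W) = -(-2*W)*2/5 = -(-4)*W/5 = 4*W/5)
C(k) = -12/5 + k² - k (C(k) = (k² - k) + (⅘)*(-3) = (k² - k) - 12/5 = -12/5 + k² - k)
14*(C(-1) + 36) = 14*((-12/5 + (-1)² - 1*(-1)) + 36) = 14*((-12/5 + 1 + 1) + 36) = 14*(-⅖ + 36) = 14*(178/5) = 2492/5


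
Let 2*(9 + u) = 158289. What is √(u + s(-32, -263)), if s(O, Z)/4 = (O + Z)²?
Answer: √1708942/2 ≈ 653.63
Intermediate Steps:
u = 158271/2 (u = -9 + (½)*158289 = -9 + 158289/2 = 158271/2 ≈ 79136.)
s(O, Z) = 4*(O + Z)²
√(u + s(-32, -263)) = √(158271/2 + 4*(-32 - 263)²) = √(158271/2 + 4*(-295)²) = √(158271/2 + 4*87025) = √(158271/2 + 348100) = √(854471/2) = √1708942/2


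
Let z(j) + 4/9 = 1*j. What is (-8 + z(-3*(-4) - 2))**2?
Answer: 196/81 ≈ 2.4198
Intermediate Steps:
z(j) = -4/9 + j (z(j) = -4/9 + 1*j = -4/9 + j)
(-8 + z(-3*(-4) - 2))**2 = (-8 + (-4/9 + (-3*(-4) - 2)))**2 = (-8 + (-4/9 + (12 - 2)))**2 = (-8 + (-4/9 + 10))**2 = (-8 + 86/9)**2 = (14/9)**2 = 196/81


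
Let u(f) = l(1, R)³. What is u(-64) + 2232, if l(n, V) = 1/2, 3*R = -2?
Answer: 17857/8 ≈ 2232.1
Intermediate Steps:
R = -⅔ (R = (⅓)*(-2) = -⅔ ≈ -0.66667)
l(n, V) = ½
u(f) = ⅛ (u(f) = (½)³ = ⅛)
u(-64) + 2232 = ⅛ + 2232 = 17857/8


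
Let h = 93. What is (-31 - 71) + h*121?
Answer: 11151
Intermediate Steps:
(-31 - 71) + h*121 = (-31 - 71) + 93*121 = -102 + 11253 = 11151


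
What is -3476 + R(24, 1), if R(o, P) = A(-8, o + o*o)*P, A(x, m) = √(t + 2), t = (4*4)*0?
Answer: -3476 + √2 ≈ -3474.6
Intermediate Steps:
t = 0 (t = 16*0 = 0)
A(x, m) = √2 (A(x, m) = √(0 + 2) = √2)
R(o, P) = P*√2 (R(o, P) = √2*P = P*√2)
-3476 + R(24, 1) = -3476 + 1*√2 = -3476 + √2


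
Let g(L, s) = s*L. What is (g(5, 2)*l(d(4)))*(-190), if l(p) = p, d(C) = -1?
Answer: 1900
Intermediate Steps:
g(L, s) = L*s
(g(5, 2)*l(d(4)))*(-190) = ((5*2)*(-1))*(-190) = (10*(-1))*(-190) = -10*(-190) = 1900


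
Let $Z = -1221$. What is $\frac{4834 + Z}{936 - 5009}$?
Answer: $- \frac{3613}{4073} \approx -0.88706$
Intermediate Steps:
$\frac{4834 + Z}{936 - 5009} = \frac{4834 - 1221}{936 - 5009} = \frac{3613}{-4073} = 3613 \left(- \frac{1}{4073}\right) = - \frac{3613}{4073}$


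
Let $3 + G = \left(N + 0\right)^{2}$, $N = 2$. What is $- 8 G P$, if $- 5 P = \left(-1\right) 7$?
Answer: $- \frac{56}{5} \approx -11.2$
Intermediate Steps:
$P = \frac{7}{5}$ ($P = - \frac{\left(-1\right) 7}{5} = \left(- \frac{1}{5}\right) \left(-7\right) = \frac{7}{5} \approx 1.4$)
$G = 1$ ($G = -3 + \left(2 + 0\right)^{2} = -3 + 2^{2} = -3 + 4 = 1$)
$- 8 G P = \left(-8\right) 1 \cdot \frac{7}{5} = \left(-8\right) \frac{7}{5} = - \frac{56}{5}$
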